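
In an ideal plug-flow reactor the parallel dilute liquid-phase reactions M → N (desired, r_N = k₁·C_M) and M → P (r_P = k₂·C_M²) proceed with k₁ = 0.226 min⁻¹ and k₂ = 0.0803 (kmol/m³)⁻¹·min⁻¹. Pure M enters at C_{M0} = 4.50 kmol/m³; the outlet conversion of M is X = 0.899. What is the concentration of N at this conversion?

C_M = C_{M0}(1−X) = 0.4545 kmol/m³.
Along a PFR/batch, dC_N/dC_M = −r_N/(r_N+r_P) = −k₁/(k₁+k₂·C_M).
Integrating from C_{M0} to C_M: C_N = (0.226/0.0803)·ln[(0.226+0.0803·4.50)/(0.226+0.0803·0.454)] = 2.814·ln(0.5874/0.2625) = 2.267 kmol/m³.

2.27 kmol/m³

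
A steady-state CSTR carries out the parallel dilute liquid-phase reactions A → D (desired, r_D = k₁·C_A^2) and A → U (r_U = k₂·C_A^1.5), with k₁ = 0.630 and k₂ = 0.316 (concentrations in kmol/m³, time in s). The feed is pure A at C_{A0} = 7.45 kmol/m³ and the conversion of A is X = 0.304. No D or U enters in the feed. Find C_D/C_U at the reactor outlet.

Exit C_A = C_{A0}(1−X) = 7.45×0.696 = 5.185 kmol/m³.
A CSTR operates uniformly at the exit composition, giving r_D = 16.94 and r_U = 3.731 (each k·C_A^n at C_A = 5.185).
Overall selectivity = C_D/C_U = r_Dτ/(r_Uτ) = r_D/r_U = 4.54.

4.54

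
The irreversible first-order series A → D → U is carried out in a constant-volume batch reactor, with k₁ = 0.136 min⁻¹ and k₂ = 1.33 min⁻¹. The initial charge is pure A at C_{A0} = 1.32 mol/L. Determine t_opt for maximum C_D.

1.91 min

The intermediate peaks when r₁ = r₂, i.e. k₁e^(−k₁t) = k₂e^(−k₂t), giving t_opt = ln(k₂/k₁)/(k₂−k₁).
= ln(1.33/0.136)/(1.33−0.136) = ln(9.779)/1.194 = 2.280/1.194 = 1.91 min.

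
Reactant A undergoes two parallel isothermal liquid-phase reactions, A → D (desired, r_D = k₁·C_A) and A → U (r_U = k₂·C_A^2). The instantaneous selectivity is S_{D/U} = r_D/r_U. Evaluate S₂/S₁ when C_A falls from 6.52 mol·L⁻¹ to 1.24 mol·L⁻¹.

S_{D/U} = (k₁/k₂)·C_A⁻¹, so S₂/S₁ = (C_{A,2}/C_{A,1})⁻¹.
= 6.52/1.24 = 5.26.
Selectivity toward D rises as C_A falls — low-concentration operation is favoured.

5.26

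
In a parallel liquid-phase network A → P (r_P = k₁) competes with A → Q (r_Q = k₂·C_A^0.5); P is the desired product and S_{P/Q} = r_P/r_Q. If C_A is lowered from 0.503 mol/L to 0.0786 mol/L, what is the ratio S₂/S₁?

2.53

S_{P/Q} = (k₁/k₂)·C_A^-0.5, so S₂/S₁ = (C_{A,2}/C_{A,1})^-0.5.
= (0.0786/0.503)^(-0.5) = (0.1563)^(-0.5) = 2.53.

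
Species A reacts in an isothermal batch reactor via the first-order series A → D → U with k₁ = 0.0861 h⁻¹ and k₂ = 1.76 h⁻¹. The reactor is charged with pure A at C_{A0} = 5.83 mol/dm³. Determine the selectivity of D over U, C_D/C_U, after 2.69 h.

Solving the coupled first-order balances gives C_D(t) = [k₁/(k₂−k₁)]·C_{A0}·(e^(−k₁t) − e^(−k₂t)).
e^(−k₁t) = e^(−0.0861×2.69) = e^(−0.2316) = 0.7933; e^(−k₂t) = e^(−4.734) = 0.008788.
C_D = 0.0861×5.83/(1.76−0.0861) × (0.7933−0.008788) = 0.2999×0.7845 = 0.2352 mol/dm³.
C_A = C_{A0}e^(−k₁t) = 4.625 mol/dm³, so C_U = C_{A0}−C_A−C_D = 0.9701 mol/dm³; C_D/C_U = 0.243.

0.243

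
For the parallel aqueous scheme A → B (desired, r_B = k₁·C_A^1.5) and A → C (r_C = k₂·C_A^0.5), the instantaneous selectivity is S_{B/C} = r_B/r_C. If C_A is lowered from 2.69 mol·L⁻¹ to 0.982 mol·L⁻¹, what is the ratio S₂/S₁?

S_{B/C} = (k₁/k₂)·C_A, so S₂/S₁ = (C_{A,2}/C_{A,1}).
= 0.982/2.69 = 0.365.
Selectivity toward B falls as C_A falls — high-concentration operation is favoured.

0.365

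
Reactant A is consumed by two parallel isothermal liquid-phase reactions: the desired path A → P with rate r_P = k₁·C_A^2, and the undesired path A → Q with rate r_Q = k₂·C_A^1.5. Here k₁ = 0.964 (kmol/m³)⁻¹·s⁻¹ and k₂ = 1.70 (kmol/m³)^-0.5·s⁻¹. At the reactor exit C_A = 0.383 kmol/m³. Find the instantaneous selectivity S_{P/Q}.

0.351

S_{P/Q} = r_P/r_Q = (k₁·C_A^2)/(k₂·C_A^1.5) = (k₁/k₂)·C_A^0.5.
= (0.964×0.3830^2) / (1.70×0.3830^1.5) = 0.1414/0.4029 = 0.351.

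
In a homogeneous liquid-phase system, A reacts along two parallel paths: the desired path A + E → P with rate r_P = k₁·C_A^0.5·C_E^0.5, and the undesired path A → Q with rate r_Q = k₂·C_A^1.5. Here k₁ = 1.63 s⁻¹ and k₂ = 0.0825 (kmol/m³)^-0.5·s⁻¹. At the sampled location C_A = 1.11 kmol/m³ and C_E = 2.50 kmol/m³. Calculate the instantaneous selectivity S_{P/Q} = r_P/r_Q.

S_{P/Q} = r_P/r_Q = (k₁·C_A^0.5·C_E^0.5)/(k₂·C_A^1.5) = (k₁/k₂)·C_A⁻¹·C_E^0.5.
= (1.63×1.110^0.5×2.500^0.5) / (0.0825×1.110^1.5) = 2.715/0.09648 = 28.1.
The undesired path is higher order in A, so low C_A (CSTR or dilute feed) favours P.

28.1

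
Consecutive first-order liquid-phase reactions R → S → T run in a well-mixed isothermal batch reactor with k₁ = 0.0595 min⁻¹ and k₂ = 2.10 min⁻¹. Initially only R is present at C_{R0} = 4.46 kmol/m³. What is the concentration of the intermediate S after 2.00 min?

0.114 kmol/m³

For first-order series with pure R initially, C_S(t) = k₁C_{R0}/(k₂−k₁)·(e^(−k₁t) − e^(−k₂t)).
e^(−k₁t) = e^(−0.0595×2.00) = e^(−0.1190) = 0.8878; e^(−k₂t) = e^(−4.200) = 0.01500.
C_S = 0.0595×4.46/(2.10−0.0595) × (0.8878−0.01500) = 0.1301×0.8728 = 0.1135 kmol/m³.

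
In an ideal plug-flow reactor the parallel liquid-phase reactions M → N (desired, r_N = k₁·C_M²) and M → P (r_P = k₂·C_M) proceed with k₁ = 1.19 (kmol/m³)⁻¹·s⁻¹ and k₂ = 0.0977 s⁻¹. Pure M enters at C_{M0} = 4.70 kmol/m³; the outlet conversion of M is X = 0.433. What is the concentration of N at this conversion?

1.99 kmol/m³

C_M = C_{M0}(1−X) = 2.665 kmol/m³.
Along a PFR/batch, dC_P/dC_M = −r_P/(r_N+r_P) = −k₂/(k₂+k₁·C_M).
Integrating from C_{M0} to C_M: C_P = (0.0977/1.19)·ln[(0.0977+1.19·4.70)/(0.0977+1.19·2.66)] = 0.08210·ln(5.691/3.269) = 0.04551 kmol/m³.
Then C_N = (C_{M0}−C_M) − C_P = 2.035 − 0.04551 = 1.990 kmol/m³.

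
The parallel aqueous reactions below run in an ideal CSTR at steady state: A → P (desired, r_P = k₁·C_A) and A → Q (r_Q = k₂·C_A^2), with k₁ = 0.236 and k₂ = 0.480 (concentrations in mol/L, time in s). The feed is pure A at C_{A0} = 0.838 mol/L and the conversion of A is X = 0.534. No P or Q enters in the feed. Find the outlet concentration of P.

0.249 mol/L

Exit C_A = C_{A0}(1−X) = 0.838×0.466 = 0.3905 mol/L.
Rates in a CSTR are evaluated at the outlet concentration: r_P = 0.236×0.3905 = 0.09216, r_Q = 0.480×0.3905^2 = 0.07320.
Fraction of consumed A going to P: r_P/(r_P+r_Q) = 0.5573.
C_P = 0.5573·C_{A0}·X = 0.5573×0.838×0.534 = 0.249 mol/L.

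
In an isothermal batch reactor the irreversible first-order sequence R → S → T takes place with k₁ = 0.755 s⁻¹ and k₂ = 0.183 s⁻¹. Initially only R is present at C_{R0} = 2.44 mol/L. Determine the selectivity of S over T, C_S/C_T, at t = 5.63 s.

0.848

The intermediate concentration in a first-order A→B→C sequence is C_S = k₁C_{R0}(e^(−k₁t) − e^(−k₂t))/(k₂−k₁).
e^(−k₁t) = e^(−0.755×5.63) = e^(−4.251) = 0.01425; e^(−k₂t) = e^(−1.030) = 0.3569.
C_S = 0.755×2.44/(0.183−0.755) × (0.01425−0.3569) = (-3.221)×(-0.3426) = 1.104 mol/L.
C_R = C_{R0}e^(−k₁t) = 0.03478 mol/L, so C_T = C_{R0}−C_R−C_S = 1.302 mol/L; C_S/C_T = 0.848.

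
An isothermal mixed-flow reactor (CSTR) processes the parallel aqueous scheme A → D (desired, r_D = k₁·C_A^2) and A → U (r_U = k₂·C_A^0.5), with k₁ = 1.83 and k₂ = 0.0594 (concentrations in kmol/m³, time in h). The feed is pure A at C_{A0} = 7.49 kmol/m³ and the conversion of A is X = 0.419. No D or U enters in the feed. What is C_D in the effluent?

Exit C_A = C_{A0}(1−X) = 7.49×0.581 = 4.352 kmol/m³.
In a CSTR the entire volume is at exit conditions, so r_D = 1.83×4.352^2 = 34.66 and r_U = 0.0594×4.352^0.5 = 0.1239.
Fraction of consumed A going to D: r_D/(r_D+r_U) = 0.9964.
C_D = 0.9964·C_{A0}·X = 0.9964×7.49×0.419 = 3.13 kmol/m³.

3.13 kmol/m³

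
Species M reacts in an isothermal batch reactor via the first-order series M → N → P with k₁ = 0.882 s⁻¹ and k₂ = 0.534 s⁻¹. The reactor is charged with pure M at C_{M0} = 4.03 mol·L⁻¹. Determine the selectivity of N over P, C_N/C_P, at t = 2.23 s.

For first-order series with pure M initially, C_N(t) = k₁C_{M0}/(k₂−k₁)·(e^(−k₁t) − e^(−k₂t)).
e^(−k₁t) = e^(−0.882×2.23) = e^(−1.967) = 0.1399; e^(−k₂t) = e^(−1.191) = 0.3040.
C_N = 0.882×4.03/(0.534−0.882) × (0.1399−0.3040) = (-10.21)×(-0.1641) = 1.676 mol·L⁻¹.
C_M = C_{M0}e^(−k₁t) = 0.5638 mol·L⁻¹, so C_P = C_{M0}−C_M−C_N = 1.790 mol·L⁻¹; C_N/C_P = 0.936.

0.936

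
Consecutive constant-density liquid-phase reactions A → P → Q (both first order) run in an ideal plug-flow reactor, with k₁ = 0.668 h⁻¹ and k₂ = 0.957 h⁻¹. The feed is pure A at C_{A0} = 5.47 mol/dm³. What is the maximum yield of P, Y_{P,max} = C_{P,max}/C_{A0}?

0.304

At the optimum, C_{P,max}/C_{A0} = (k₁/k₂)^[k₂/(k₂−k₁)].
= (0.668/0.957)^(0.957/(0.957−0.668)) = (0.6980)^(3.311) = 0.3041.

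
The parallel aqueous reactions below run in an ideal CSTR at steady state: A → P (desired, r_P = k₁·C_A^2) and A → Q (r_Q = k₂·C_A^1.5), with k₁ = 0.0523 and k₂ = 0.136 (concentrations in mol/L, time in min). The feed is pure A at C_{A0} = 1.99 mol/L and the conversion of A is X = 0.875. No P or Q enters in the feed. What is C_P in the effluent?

Exit C_A = C_{A0}(1−X) = 1.99×0.125 = 0.2487 mol/L.
A CSTR operates uniformly at the exit composition, giving r_P = 0.003236 and r_Q = 0.01687 (each k·C_A^n at C_A = 0.2487).
Fraction of consumed A going to P: r_P/(r_P+r_Q) = 0.1609.
C_P = 0.1609·C_{A0}·X = 0.1609×1.99×0.875 = 0.280 mol/L.

0.280 mol/L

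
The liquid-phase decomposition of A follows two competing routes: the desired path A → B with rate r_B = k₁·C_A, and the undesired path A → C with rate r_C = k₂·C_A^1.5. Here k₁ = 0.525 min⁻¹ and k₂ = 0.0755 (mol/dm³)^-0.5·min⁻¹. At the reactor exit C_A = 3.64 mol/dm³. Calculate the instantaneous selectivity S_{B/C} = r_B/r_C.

3.64

S_{B/C} = r_B/r_C = (k₁·C_A)/(k₂·C_A^1.5) = (k₁/k₂)·C_A^-0.5.
= (0.525×3.640) / (0.0755×3.640^1.5) = 1.911/0.5243 = 3.64.
The undesired path is higher order in A, so low C_A (CSTR or dilute feed) favours B.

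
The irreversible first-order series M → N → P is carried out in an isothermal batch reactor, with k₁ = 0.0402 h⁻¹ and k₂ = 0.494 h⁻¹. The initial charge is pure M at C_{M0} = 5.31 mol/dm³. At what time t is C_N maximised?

5.53 h

For first-order series the maximum of C_N occurs at t_opt = ln(k₂/k₁)/(k₂−k₁).
= ln(0.494/0.0402)/(0.494−0.0402) = ln(12.29)/0.4538 = 2.509/0.4538 = 5.53 h.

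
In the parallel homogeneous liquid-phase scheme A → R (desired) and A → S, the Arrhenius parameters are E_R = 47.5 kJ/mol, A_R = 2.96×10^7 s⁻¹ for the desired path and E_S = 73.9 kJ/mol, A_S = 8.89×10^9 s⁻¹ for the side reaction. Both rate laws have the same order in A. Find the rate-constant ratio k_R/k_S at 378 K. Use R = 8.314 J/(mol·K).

k_R/k_S = (A_R/A_S)·exp[−(E_R−E_S)/(RT)] = (A_R/A_S)·exp[(E_S−E_R)/(RT)].
(E_S−E_R)/(RT) = (73.9−47.5)×10³/(8.314×378) = 26400/3143 = 8.400.
k_R/k_S = (2.96×10^7/8.89×10^9)·exp(8.400) = 0.003330 × 4449 = 14.8.

14.8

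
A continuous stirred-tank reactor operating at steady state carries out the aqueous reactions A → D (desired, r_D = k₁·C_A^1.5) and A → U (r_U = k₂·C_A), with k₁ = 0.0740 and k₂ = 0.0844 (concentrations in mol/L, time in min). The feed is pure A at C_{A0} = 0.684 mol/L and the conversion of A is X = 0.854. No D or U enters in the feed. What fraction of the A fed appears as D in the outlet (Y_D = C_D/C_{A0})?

0.185

Exit C_A = C_{A0}(1−X) = 0.684×0.146 = 0.09986 mol/L.
Rates in a CSTR are evaluated at the outlet concentration: r_D = 0.0740×0.09986^1.5 = 0.002335, r_U = 0.0844×0.09986 = 0.008429.
Fraction of consumed A going to D: r_D/(r_D+r_U) = 0.2170.
C_D = 0.2170·C_{A0}·X = 0.2170×0.684×0.854 = 0.127 mol/L; Y_D = C_D/C_{A0} = 0.185.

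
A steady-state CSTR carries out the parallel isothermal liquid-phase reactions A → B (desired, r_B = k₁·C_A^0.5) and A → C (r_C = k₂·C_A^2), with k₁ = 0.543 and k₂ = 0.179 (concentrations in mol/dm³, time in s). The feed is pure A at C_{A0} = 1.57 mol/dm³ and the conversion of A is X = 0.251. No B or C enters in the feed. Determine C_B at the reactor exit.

0.277 mol/dm³

Exit C_A = C_{A0}(1−X) = 1.57×0.749 = 1.176 mol/dm³.
In a CSTR the entire volume is at exit conditions, so r_B = 0.543×1.176^0.5 = 0.5888 and r_C = 0.179×1.176^2 = 0.2475.
Fraction of consumed A going to B: r_B/(r_B+r_C) = 0.7040.
C_B = 0.7040·C_{A0}·X = 0.7040×1.57×0.251 = 0.277 mol/dm³.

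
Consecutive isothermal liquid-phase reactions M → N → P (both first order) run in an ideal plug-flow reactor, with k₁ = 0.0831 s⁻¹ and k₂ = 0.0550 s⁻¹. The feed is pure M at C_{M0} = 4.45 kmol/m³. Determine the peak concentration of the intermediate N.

1.98 kmol/m³

For a first-order series the maximum intermediate yield is C_{N,max}/C_{M0} = (k₁/k₂)^[k₂/(k₂−k₁)].
= (0.0831/0.0550)^(0.0550/(0.0550−0.0831)) = (1.511)^(-1.957) = 0.4458.
C_{N,max} = 0.4458×4.45 = 1.98 kmol/m³.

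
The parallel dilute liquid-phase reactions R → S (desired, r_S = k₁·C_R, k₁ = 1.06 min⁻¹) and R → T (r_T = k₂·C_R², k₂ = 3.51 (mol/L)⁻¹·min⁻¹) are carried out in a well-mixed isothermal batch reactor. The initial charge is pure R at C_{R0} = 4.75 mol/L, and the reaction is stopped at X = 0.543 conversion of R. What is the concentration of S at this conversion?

0.216 mol/L

C_R = C_{R0}(1−X) = 2.171 mol/L.
Along a PFR/batch, dC_S/dC_R = −r_S/(r_S+r_T) = −k₁/(k₁+k₂·C_R).
Integrating from C_{R0} to C_R: C_S = (1.06/3.51)·ln[(1.06+3.51·4.75)/(1.06+3.51·2.17)] = 0.3020·ln(17.73/8.679) = 0.2158 mol/L.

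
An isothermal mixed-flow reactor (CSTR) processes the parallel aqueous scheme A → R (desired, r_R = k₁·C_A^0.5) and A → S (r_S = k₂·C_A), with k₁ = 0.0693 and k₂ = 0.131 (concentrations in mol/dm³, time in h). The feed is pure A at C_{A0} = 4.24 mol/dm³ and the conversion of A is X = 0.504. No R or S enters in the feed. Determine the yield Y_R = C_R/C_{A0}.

0.135

Exit C_A = C_{A0}(1−X) = 4.24×0.496 = 2.103 mol/dm³.
In a CSTR the entire volume is at exit conditions, so r_R = 0.0693×2.103^0.5 = 0.1005 and r_S = 0.131×2.103 = 0.2755.
Fraction of consumed A going to R: r_R/(r_R+r_S) = 0.2673.
C_R = 0.2673·C_{A0}·X = 0.2673×4.24×0.504 = 0.571 mol/dm³; Y_R = C_R/C_{A0} = 0.135.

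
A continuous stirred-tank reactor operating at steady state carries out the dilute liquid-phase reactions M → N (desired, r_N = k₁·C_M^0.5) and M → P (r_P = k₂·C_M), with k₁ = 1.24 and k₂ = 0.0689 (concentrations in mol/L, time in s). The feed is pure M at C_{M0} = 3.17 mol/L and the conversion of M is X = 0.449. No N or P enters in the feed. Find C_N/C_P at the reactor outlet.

Exit C_M = C_{M0}(1−X) = 3.17×0.551 = 1.747 mol/L.
Rates in a CSTR are evaluated at the outlet concentration: r_N = 1.24×1.747^0.5 = 1.639, r_P = 0.0689×1.747 = 0.1203.
Overall selectivity = C_N/C_P = r_Nτ/(r_Pτ) = r_N/r_P = 13.6.

13.6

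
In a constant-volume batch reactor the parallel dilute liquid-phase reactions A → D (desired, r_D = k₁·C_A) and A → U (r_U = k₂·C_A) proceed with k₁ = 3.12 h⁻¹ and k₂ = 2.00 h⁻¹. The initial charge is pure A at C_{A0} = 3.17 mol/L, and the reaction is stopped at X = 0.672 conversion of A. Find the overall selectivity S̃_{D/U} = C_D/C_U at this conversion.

C_A = C_{A0}(1−X) = 1.040 mol/L.
Both paths are first order in A, so the instantaneous fraction to D is constant: dC_D/d(−C_A) = k₁/(k₁+k₂) = 0.6094.
C_D = 0.6094·(C_{A0}−C_A) = 0.6094×2.130 = 1.30 mol/L.
C_U = (C_{A0}−C_A)−C_D = 0.8321 mol/L; S̃_{D/U} = 1.298/0.8321 = 1.56.

1.56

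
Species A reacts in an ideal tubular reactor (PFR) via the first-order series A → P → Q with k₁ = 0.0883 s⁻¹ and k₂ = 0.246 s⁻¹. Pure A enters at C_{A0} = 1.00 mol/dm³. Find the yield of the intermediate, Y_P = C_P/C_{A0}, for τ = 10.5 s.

0.179

For first-order series with pure A initially, C_P(τ) = k₁C_{A0}/(k₂−k₁)·(e^(−k₁τ) − e^(−k₂τ)).
e^(−k₁τ) = e^(−0.0883×10.5) = e^(−0.9272) = 0.3957; e^(−k₂τ) = e^(−2.583) = 0.07555.
C_P = 0.0883×1.00/(0.246−0.0883) × (0.3957−0.07555) = 0.5599×0.3201 = 0.1792 mol/dm³.
Y_P = C_P/C_{A0} = 0.1792/1.00 = 0.179.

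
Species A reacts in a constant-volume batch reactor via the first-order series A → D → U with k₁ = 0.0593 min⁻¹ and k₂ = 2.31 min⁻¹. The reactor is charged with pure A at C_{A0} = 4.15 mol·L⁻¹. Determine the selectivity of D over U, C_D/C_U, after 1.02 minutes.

0.613

The intermediate concentration in a first-order A→B→C sequence is C_D = k₁C_{A0}(e^(−k₁t) − e^(−k₂t))/(k₂−k₁).
e^(−k₁t) = e^(−0.0593×1.02) = e^(−0.06049) = 0.9413; e^(−k₂t) = e^(−2.356) = 0.09478.
C_D = 0.0593×4.15/(2.31−0.0593) × (0.9413−0.09478) = 0.1093×0.8465 = 0.09256 mol·L⁻¹.
C_A = C_{A0}e^(−k₁t) = 3.906 mol·L⁻¹, so C_U = C_{A0}−C_A−C_D = 0.1510 mol·L⁻¹; C_D/C_U = 0.613.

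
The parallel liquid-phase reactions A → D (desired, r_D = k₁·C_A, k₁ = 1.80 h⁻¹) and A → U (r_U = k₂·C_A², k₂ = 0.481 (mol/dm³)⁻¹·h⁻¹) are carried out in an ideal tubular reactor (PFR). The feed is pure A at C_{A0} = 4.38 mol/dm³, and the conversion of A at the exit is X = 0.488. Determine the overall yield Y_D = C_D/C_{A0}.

0.261

C_A = C_{A0}(1−X) = 2.243 mol/dm³.
Along a PFR/batch, dC_D/dC_A = −r_D/(r_D+r_U) = −k₁/(k₁+k₂·C_A).
Integrating from C_{A0} to C_A: C_D = (1.80/0.481)·ln[(1.80+0.481·4.38)/(1.80+0.481·2.24)] = 3.742·ln(3.907/2.879) = 1.143 mol/dm³.
Y_D = C_D/C_{A0} = 1.143/4.38 = 0.261.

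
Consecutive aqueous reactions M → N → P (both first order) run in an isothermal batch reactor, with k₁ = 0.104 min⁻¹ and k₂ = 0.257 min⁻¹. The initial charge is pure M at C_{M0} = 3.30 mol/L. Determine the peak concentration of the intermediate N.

For a first-order series the maximum intermediate yield is C_{N,max}/C_{M0} = (k₁/k₂)^[k₂/(k₂−k₁)].
= (0.104/0.257)^(0.257/(0.257−0.104)) = (0.4047)^(1.680) = 0.2188.
C_{N,max} = 0.2188×3.30 = 0.722 mol/L.

0.722 mol/L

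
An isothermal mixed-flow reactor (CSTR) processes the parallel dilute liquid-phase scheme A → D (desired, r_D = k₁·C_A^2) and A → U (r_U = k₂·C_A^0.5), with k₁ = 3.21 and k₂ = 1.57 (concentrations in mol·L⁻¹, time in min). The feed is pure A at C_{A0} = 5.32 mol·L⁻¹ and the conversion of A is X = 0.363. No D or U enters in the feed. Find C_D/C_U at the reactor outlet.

Exit C_A = C_{A0}(1−X) = 5.32×0.637 = 3.389 mol·L⁻¹.
In a CSTR the entire volume is at exit conditions, so r_D = 3.21×3.389^2 = 36.86 and r_U = 1.57×3.389^0.5 = 2.890.
Overall selectivity = C_D/C_U = r_Dτ/(r_Uτ) = r_D/r_U = 12.8.

12.8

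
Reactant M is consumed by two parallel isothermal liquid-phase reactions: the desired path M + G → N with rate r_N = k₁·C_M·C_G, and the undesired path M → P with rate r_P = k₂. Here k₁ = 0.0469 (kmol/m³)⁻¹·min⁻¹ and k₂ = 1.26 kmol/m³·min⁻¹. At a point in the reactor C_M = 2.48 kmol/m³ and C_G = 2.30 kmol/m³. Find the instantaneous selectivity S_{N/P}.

S_{N/P} = r_N/r_P = (k₁·C_M·C_G)/(k₂) = (k₁/k₂)·C_M·C_G.
= (0.0469×2.480×2.300) / (1.26) = 0.2675/1.260 = 0.212.

0.212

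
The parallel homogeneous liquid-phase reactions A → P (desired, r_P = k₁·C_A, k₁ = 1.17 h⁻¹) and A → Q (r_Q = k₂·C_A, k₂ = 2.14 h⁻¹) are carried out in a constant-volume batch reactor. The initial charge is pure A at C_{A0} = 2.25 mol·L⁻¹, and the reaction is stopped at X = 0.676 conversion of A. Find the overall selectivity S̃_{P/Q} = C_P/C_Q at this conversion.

C_A = C_{A0}(1−X) = 0.7290 mol·L⁻¹.
Both paths are first order in A, so the instantaneous fraction to P is constant: dC_P/d(−C_A) = k₁/(k₁+k₂) = 0.3535.
C_P = 0.3535·(C_{A0}−C_A) = 0.3535×1.521 = 0.538 mol·L⁻¹.
C_Q = (C_{A0}−C_A)−C_P = 0.9834 mol·L⁻¹; S̃_{P/Q} = 0.5376/0.9834 = 0.547.

0.547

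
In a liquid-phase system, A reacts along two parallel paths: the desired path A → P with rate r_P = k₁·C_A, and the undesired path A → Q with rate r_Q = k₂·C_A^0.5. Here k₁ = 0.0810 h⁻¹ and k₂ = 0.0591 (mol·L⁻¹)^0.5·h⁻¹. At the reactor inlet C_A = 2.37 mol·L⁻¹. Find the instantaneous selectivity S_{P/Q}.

2.11

S_{P/Q} = r_P/r_Q = (k₁·C_A)/(k₂·C_A^0.5) = (k₁/k₂)·C_A^0.5.
= (0.0810×2.370) / (0.0591×2.370^0.5) = 0.1920/0.09098 = 2.11.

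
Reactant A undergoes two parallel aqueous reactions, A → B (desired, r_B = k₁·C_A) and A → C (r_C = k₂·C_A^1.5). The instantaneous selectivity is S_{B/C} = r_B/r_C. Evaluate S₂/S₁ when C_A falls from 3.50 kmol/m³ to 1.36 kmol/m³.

1.60

S_{B/C} = (k₁/k₂)·C_A^-0.5, so S₂/S₁ = (C_{A,2}/C_{A,1})^-0.5.
= (1.36/3.50)^(-0.5) = (0.3886)^(-0.5) = 1.60.
Selectivity toward B rises as C_A falls — low-concentration operation is favoured.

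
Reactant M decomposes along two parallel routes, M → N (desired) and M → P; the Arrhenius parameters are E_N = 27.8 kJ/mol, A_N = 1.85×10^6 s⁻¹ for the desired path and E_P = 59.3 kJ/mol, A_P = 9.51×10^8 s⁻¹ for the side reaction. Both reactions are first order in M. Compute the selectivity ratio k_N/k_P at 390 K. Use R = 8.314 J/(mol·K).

k_N/k_P = (A_N/A_P)·exp[−(E_N−E_P)/(RT)] = (A_N/A_P)·exp[(E_P−E_N)/(RT)].
(E_P−E_N)/(RT) = (59.3−27.8)×10³/(8.314×390) = 31500/3242 = 9.715.
k_N/k_P = (1.85×10^6/9.51×10^8)·exp(9.715) = 0.001945 × 16562 = 32.2.

32.2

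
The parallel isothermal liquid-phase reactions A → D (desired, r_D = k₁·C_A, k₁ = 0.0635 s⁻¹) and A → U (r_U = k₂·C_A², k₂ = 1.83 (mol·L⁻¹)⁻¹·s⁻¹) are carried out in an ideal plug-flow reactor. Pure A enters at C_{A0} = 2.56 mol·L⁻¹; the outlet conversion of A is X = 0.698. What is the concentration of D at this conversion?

C_A = C_{A0}(1−X) = 0.7731 mol·L⁻¹.
Along a PFR/batch, dC_D/dC_A = −r_D/(r_D+r_U) = −k₁/(k₁+k₂·C_A).
Integrating from C_{A0} to C_A: C_D = (0.0635/1.83)·ln[(0.0635+1.83·2.56)/(0.0635+1.83·0.773)] = 0.03470·ln(4.748/1.478) = 0.04049 mol·L⁻¹.

0.0405 mol·L⁻¹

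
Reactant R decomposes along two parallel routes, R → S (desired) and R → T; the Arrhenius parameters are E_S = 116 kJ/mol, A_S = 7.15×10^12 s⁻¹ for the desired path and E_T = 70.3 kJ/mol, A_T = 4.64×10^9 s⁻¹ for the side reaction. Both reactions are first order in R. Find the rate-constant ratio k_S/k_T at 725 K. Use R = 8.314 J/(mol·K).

k_S/k_T = (A_S/A_T)·exp[−(E_S−E_T)/(RT)] = (A_S/A_T)·exp[(E_T−E_S)/(RT)].
(E_T−E_S)/(RT) = (70.3−116)×10³/(8.314×725) = -45700/6028 = -7.582.
k_S/k_T = (7.15×10^12/4.64×10^9)·exp(-7.582) = 1541 × 5.097×10^-4 = 0.785.

0.785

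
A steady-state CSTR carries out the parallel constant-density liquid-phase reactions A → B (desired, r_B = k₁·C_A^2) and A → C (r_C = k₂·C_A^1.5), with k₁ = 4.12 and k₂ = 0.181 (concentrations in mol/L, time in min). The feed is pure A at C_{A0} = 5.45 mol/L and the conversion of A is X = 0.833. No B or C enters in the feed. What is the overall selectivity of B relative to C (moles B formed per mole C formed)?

Exit C_A = C_{A0}(1−X) = 5.45×0.167 = 0.9102 mol/L.
In a CSTR the entire volume is at exit conditions, so r_B = 4.12×0.9102^2 = 3.413 and r_C = 0.181×0.9102^1.5 = 0.1572.
Overall selectivity = C_B/C_C = r_Bτ/(r_Cτ) = r_B/r_C = 21.7.

21.7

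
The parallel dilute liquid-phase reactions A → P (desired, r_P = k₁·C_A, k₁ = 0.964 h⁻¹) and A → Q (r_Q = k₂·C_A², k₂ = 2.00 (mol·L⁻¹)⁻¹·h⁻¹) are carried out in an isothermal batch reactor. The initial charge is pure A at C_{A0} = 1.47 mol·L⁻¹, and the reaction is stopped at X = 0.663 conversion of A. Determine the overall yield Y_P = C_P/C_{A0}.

C_A = C_{A0}(1−X) = 0.4954 mol·L⁻¹.
Along a PFR/batch, dC_P/dC_A = −r_P/(r_P+r_Q) = −k₁/(k₁+k₂·C_A).
Integrating from C_{A0} to C_A: C_P = (0.964/2.00)·ln[(0.964+2.00·1.47)/(0.964+2.00·0.495)] = 0.4820·ln(3.904/1.955) = 0.3334 mol·L⁻¹.
Y_P = C_P/C_{A0} = 0.3334/1.47 = 0.227.

0.227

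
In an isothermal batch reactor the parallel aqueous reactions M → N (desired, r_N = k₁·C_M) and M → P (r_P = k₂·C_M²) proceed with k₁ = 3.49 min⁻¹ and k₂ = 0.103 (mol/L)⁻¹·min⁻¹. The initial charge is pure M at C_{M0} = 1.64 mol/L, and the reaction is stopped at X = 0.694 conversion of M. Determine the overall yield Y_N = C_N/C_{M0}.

0.673

C_M = C_{M0}(1−X) = 0.5018 mol/L.
Along a PFR/batch, dC_N/dC_M = −r_N/(r_N+r_P) = −k₁/(k₁+k₂·C_M).
Integrating from C_{M0} to C_M: C_N = (3.49/0.103)·ln[(3.49+0.103·1.64)/(3.49+0.103·0.502)] = 33.88·ln(3.659/3.542) = 1.103 mol/L.
Y_N = C_N/C_{M0} = 1.103/1.64 = 0.673.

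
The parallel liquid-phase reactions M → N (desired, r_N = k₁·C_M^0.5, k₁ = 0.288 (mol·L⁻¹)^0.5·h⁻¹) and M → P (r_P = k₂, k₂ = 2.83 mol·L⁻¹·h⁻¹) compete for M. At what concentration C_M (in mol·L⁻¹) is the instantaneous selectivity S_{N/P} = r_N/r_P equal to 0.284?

S_{N/P} = (k₁/k₂)·C_M^0.5 ⇒ C_M = (S·k₂/k₁)^(2).
= (0.284×2.83/0.288)^(2) = (2.791)^(2) = 7.79 mol·L⁻¹.

7.79 mol·L⁻¹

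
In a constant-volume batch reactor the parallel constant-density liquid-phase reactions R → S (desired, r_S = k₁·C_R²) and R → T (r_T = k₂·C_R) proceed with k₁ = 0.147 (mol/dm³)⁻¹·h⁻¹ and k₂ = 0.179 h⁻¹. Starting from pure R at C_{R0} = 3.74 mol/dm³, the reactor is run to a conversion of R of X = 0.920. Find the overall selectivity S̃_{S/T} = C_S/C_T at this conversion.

1.39

C_R = C_{R0}(1−X) = 0.2992 mol/dm³.
Along a PFR/batch, dC_T/dC_R = −r_T/(r_S+r_T) = −k₂/(k₂+k₁·C_R).
Integrating from C_{R0} to C_R: C_T = (0.179/0.147)·ln[(0.179+0.147·3.74)/(0.179+0.147·0.299)] = 1.218·ln(0.7288/0.2230) = 1.442 mol/dm³.
Then C_S = (C_{R0}−C_R) − C_T = 3.441 − 1.442 = 1.999 mol/dm³.
S̃_{S/T} = C_S/C_T = 1.999/1.442 = 1.39.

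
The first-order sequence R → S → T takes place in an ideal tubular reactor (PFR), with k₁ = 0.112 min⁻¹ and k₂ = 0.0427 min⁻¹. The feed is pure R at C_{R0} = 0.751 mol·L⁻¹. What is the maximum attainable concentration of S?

For a first-order series the maximum intermediate yield is C_{S,max}/C_{R0} = (k₁/k₂)^[k₂/(k₂−k₁)].
= (0.112/0.0427)^(0.0427/(0.0427−0.112)) = (2.623)^(-0.6162) = 0.5520.
C_{S,max} = 0.5520×0.751 = 0.415 mol·L⁻¹.

0.415 mol·L⁻¹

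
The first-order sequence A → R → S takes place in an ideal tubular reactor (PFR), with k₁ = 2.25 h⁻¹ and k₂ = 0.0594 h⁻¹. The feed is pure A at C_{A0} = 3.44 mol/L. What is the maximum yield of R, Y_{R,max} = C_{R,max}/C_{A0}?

At the optimum, C_{R,max}/C_{A0} = (k₁/k₂)^[k₂/(k₂−k₁)].
= (2.25/0.0594)^(0.0594/(0.0594−2.25)) = (37.88)^(-0.02712) = 0.9062.

0.906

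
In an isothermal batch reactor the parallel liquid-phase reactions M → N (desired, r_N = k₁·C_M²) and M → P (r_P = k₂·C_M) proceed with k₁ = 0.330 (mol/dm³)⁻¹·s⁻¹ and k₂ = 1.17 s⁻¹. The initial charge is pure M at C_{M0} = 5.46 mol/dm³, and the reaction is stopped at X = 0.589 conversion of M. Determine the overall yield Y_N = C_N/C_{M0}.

C_M = C_{M0}(1−X) = 2.244 mol/dm³.
Along a PFR/batch, dC_P/dC_M = −r_P/(r_N+r_P) = −k₂/(k₂+k₁·C_M).
Integrating from C_{M0} to C_M: C_P = (1.17/0.330)·ln[(1.17+0.330·5.46)/(1.17+0.330·2.24)] = 3.545·ln(2.972/1.911) = 1.566 mol/dm³.
Then C_N = (C_{M0}−C_M) − C_P = 3.216 − 1.566 = 1.650 mol/dm³.
Y_N = C_N/C_{M0} = 1.650/5.46 = 0.302.

0.302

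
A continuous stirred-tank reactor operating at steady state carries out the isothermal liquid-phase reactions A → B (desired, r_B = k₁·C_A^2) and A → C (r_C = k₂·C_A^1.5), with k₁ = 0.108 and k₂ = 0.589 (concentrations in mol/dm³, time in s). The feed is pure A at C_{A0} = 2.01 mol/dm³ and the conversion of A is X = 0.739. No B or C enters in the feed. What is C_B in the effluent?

Exit C_A = C_{A0}(1−X) = 2.01×0.261 = 0.5246 mol/dm³.
A CSTR operates uniformly at the exit composition, giving r_B = 0.02972 and r_C = 0.2238 (each k·C_A^n at C_A = 0.5246).
Fraction of consumed A going to B: r_B/(r_B+r_C) = 0.1172.
C_B = 0.1172·C_{A0}·X = 0.1172×2.01×0.739 = 0.174 mol/dm³.

0.174 mol/dm³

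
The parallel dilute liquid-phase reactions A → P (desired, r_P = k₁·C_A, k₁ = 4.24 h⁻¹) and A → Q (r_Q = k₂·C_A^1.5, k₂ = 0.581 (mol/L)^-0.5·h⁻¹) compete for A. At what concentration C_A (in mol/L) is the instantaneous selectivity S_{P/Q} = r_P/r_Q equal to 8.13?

S_{P/Q} = (k₁/k₂)·C_A^-0.5 ⇒ C_A = (S·k₂/k₁)^(-2).
= (8.13×0.581/4.24)^(-2) = (1.114)^(-2) = 0.806 mol/L.

0.806 mol/L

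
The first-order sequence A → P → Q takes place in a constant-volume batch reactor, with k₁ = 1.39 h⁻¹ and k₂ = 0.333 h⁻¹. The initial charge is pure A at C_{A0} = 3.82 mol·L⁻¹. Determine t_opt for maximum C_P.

The intermediate peaks when r₁ = r₂, i.e. k₁e^(−k₁t) = k₂e^(−k₂t), giving t_opt = ln(k₂/k₁)/(k₂−k₁).
= ln(0.333/1.39)/(0.333−1.39) = ln(0.2396)/-1.057 = -1.429/-1.057 = 1.35 h.

1.35 h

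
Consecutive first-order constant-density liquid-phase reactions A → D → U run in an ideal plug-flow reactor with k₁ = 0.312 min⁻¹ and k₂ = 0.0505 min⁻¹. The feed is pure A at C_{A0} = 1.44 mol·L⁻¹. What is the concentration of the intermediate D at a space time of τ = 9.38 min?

0.978 mol·L⁻¹

Solving the coupled first-order balances gives C_D(τ) = [k₁/(k₂−k₁)]·C_{A0}·(e^(−k₁τ) − e^(−k₂τ)).
e^(−k₁τ) = e^(−0.312×9.38) = e^(−2.927) = 0.05358; e^(−k₂τ) = e^(−0.4737) = 0.6227.
C_D = 0.312×1.44/(0.0505−0.312) × (0.05358−0.6227) = (-1.718)×(-0.5691) = 0.9778 mol·L⁻¹.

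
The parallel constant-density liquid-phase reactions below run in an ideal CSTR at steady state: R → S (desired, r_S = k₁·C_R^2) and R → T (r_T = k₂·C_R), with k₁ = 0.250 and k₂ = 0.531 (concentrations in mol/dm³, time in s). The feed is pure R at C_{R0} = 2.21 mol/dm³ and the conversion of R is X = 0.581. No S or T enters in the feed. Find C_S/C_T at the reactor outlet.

Exit C_R = C_{R0}(1−X) = 2.21×0.419 = 0.9260 mol/dm³.
In a CSTR the entire volume is at exit conditions, so r_S = 0.250×0.9260^2 = 0.2144 and r_T = 0.531×0.9260 = 0.4917.
Overall selectivity = C_S/C_T = r_Sτ/(r_Tτ) = r_S/r_T = 0.436.

0.436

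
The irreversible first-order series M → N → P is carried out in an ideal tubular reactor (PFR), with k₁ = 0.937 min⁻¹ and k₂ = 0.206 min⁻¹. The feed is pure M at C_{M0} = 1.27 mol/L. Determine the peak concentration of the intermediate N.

At the optimum, C_{N,max}/C_{M0} = (k₁/k₂)^[k₂/(k₂−k₁)].
= (0.937/0.206)^(0.206/(0.206−0.937)) = (4.549)^(-0.2818) = 0.6525.
C_{N,max} = 0.6525×1.27 = 0.829 mol/L.

0.829 mol/L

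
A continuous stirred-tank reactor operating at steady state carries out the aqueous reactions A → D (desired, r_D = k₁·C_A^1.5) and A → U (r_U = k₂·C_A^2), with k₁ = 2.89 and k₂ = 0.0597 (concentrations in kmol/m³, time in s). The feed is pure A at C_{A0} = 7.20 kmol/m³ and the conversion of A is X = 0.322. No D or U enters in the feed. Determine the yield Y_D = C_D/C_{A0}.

Exit C_A = C_{A0}(1−X) = 7.20×0.678 = 4.882 kmol/m³.
Rates in a CSTR are evaluated at the outlet concentration: r_D = 2.89×4.882^1.5 = 31.17, r_U = 0.0597×4.882^2 = 1.423.
Fraction of consumed A going to D: r_D/(r_D+r_U) = 0.9564.
C_D = 0.9564·C_{A0}·X = 0.9564×7.20×0.322 = 2.22 kmol/m³; Y_D = C_D/C_{A0} = 0.308.

0.308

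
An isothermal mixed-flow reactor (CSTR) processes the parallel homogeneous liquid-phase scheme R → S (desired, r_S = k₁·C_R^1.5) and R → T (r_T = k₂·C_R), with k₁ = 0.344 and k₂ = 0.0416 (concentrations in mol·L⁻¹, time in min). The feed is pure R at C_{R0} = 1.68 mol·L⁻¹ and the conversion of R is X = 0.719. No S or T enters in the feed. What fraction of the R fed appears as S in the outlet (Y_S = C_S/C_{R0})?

0.611

Exit C_R = C_{R0}(1−X) = 1.68×0.281 = 0.4721 mol·L⁻¹.
A CSTR operates uniformly at the exit composition, giving r_S = 0.1116 and r_T = 0.01964 (each k·C_R^n at C_R = 0.4721).
Fraction of consumed R going to S: r_S/(r_S+r_T) = 0.8503.
C_S = 0.8503·C_{R0}·X = 0.8503×1.68×0.719 = 1.03 mol·L⁻¹; Y_S = C_S/C_{R0} = 0.611.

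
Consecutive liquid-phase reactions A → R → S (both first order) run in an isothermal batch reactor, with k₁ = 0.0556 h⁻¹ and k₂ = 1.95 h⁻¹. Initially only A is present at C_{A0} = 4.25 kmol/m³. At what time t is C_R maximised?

1.88 h

Setting dC_R/dt = 0 gives t_opt = ln(k₂/k₁)/(k₂−k₁).
= ln(1.95/0.0556)/(1.95−0.0556) = ln(35.07)/1.894 = 3.557/1.894 = 1.88 h.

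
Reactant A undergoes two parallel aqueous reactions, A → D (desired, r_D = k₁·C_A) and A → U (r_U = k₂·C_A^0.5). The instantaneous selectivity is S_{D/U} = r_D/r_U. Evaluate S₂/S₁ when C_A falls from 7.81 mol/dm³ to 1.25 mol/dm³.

0.400

S_{D/U} = (k₁/k₂)·C_A^0.5, so S₂/S₁ = (C_{A,2}/C_{A,1})^0.5.
= (1.25/7.81)^0.5 = (0.1601)^0.5 = 0.400.
Selectivity toward D falls as C_A falls — high-concentration operation is favoured.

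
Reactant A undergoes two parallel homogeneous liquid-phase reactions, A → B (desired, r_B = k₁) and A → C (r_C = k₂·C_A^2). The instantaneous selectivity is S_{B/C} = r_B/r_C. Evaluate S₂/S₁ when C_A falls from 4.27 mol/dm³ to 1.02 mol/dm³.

S_{B/C} = (k₁/k₂)·C_A^-2, so S₂/S₁ = (C_{A,2}/C_{A,1})^-2.
= (1.02/4.27)^(-2) = (0.2389)^(-2) = 17.5.

17.5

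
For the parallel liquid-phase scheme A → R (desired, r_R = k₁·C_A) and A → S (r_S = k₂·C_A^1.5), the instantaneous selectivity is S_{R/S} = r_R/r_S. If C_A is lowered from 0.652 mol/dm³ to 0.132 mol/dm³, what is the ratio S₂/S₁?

S_{R/S} = (k₁/k₂)·C_A^-0.5, so S₂/S₁ = (C_{A,2}/C_{A,1})^-0.5.
= (0.132/0.652)^(-0.5) = (0.2025)^(-0.5) = 2.22.
Selectivity toward R rises as C_A falls — low-concentration operation is favoured.

2.22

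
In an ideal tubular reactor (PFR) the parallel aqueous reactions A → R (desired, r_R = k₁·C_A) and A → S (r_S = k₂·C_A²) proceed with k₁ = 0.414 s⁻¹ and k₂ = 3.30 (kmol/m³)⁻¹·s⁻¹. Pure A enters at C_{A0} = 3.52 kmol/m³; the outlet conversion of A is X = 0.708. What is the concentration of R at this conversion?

0.144 kmol/m³

C_A = C_{A0}(1−X) = 1.028 kmol/m³.
Along a PFR/batch, dC_R/dC_A = −r_R/(r_R+r_S) = −k₁/(k₁+k₂·C_A).
Integrating from C_{A0} to C_A: C_R = (0.414/3.30)·ln[(0.414+3.30·3.52)/(0.414+3.30·1.03)] = 0.1255·ln(12.03/3.806) = 0.1444 kmol/m³.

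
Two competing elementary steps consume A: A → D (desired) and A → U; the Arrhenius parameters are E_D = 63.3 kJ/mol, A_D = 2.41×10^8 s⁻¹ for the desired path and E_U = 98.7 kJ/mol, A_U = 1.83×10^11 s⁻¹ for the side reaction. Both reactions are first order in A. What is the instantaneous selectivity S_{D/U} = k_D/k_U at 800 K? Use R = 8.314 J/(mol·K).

0.270

Since both paths have the same order in A, the concentration cancels and S_{D/U} = k_D/k_U = (A_D/A_U)·exp[(E_U−E_D)/(RT)].
(E_U−E_D)/(RT) = (98.7−63.3)×10³/(8.314×800) = 35400/6651 = 5.322.
k_D/k_U = (2.41×10^8/1.83×10^11)·exp(5.322) = 0.001317 × 204.9 = 0.270.
Since E_D < E_U, lowering the temperature improves selectivity toward D.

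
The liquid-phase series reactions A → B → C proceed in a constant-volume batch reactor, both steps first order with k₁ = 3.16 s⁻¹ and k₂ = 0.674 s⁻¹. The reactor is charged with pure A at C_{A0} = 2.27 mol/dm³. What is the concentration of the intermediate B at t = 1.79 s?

Solving the coupled first-order balances gives C_B(t) = [k₁/(k₂−k₁)]·C_{A0}·(e^(−k₁t) − e^(−k₂t)).
e^(−k₁t) = e^(−3.16×1.79) = e^(−5.656) = 0.003495; e^(−k₂t) = e^(−1.206) = 0.2993.
C_B = 3.16×2.27/(0.674−3.16) × (0.003495−0.2993) = (-2.885)×(-0.2958) = 0.8534 mol/dm³.

0.853 mol/dm³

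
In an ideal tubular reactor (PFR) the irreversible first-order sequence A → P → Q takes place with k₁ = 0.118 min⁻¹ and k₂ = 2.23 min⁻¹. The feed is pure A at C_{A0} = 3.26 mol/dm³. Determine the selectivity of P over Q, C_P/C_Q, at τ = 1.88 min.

0.283

For first-order series with pure A initially, C_P(τ) = k₁C_{A0}/(k₂−k₁)·(e^(−k₁τ) − e^(−k₂τ)).
e^(−k₁τ) = e^(−0.118×1.88) = e^(−0.2218) = 0.8010; e^(−k₂τ) = e^(−4.192) = 0.01511.
C_P = 0.118×3.26/(2.23−0.118) × (0.8010−0.01511) = 0.1821×0.7859 = 0.1432 mol/dm³.
C_A = C_{A0}e^(−k₁τ) = 2.611 mol/dm³, so C_Q = C_{A0}−C_A−C_P = 0.5054 mol/dm³; C_P/C_Q = 0.283.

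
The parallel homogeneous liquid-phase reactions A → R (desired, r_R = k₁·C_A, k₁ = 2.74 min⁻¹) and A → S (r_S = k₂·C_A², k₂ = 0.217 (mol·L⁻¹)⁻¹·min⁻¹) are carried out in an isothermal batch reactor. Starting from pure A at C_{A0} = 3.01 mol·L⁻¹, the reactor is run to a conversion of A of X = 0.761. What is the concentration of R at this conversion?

2.00 mol·L⁻¹

C_A = C_{A0}(1−X) = 0.7194 mol·L⁻¹.
Along a PFR/batch, dC_R/dC_A = −r_R/(r_R+r_S) = −k₁/(k₁+k₂·C_A).
Integrating from C_{A0} to C_A: C_R = (2.74/0.217)·ln[(2.74+0.217·3.01)/(2.74+0.217·0.719)] = 12.63·ln(3.393/2.896) = 2.000 mol·L⁻¹.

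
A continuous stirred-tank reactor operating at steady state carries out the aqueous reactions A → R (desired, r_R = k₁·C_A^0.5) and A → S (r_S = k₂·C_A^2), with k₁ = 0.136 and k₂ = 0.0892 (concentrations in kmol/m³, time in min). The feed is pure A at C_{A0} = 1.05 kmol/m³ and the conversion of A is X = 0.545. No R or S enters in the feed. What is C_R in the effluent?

Exit C_A = C_{A0}(1−X) = 1.05×0.455 = 0.4777 kmol/m³.
In a CSTR the entire volume is at exit conditions, so r_R = 0.136×0.4777^0.5 = 0.09400 and r_S = 0.0892×0.4777^2 = 0.02036.
Fraction of consumed A going to R: r_R/(r_R+r_S) = 0.8220.
C_R = 0.8220·C_{A0}·X = 0.8220×1.05×0.545 = 0.470 kmol/m³.

0.470 kmol/m³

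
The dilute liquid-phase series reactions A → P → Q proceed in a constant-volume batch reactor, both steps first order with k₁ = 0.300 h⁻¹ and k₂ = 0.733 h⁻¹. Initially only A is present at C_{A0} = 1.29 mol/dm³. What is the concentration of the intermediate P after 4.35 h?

0.206 mol/dm³

Solving the coupled first-order balances gives C_P(t) = [k₁/(k₂−k₁)]·C_{A0}·(e^(−k₁t) − e^(−k₂t)).
e^(−k₁t) = e^(−0.300×4.35) = e^(−1.305) = 0.2712; e^(−k₂t) = e^(−3.189) = 0.04123.
C_P = 0.300×1.29/(0.733−0.300) × (0.2712−0.04123) = 0.8938×0.2299 = 0.2055 mol/dm³.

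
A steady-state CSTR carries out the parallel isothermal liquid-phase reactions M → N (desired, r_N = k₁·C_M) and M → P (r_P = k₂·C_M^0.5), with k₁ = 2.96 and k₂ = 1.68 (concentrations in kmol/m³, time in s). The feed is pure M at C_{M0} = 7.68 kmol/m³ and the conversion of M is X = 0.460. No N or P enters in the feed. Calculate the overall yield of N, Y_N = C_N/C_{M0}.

0.360

Exit C_M = C_{M0}(1−X) = 7.68×0.540 = 4.147 kmol/m³.
Rates in a CSTR are evaluated at the outlet concentration: r_N = 2.96×4.147 = 12.28, r_P = 1.68×4.147^0.5 = 3.421.
Fraction of consumed M going to N: r_N/(r_N+r_P) = 0.7820.
C_N = 0.7820·C_{M0}·X = 0.7820×7.68×0.460 = 2.76 kmol/m³; Y_N = C_N/C_{M0} = 0.360.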